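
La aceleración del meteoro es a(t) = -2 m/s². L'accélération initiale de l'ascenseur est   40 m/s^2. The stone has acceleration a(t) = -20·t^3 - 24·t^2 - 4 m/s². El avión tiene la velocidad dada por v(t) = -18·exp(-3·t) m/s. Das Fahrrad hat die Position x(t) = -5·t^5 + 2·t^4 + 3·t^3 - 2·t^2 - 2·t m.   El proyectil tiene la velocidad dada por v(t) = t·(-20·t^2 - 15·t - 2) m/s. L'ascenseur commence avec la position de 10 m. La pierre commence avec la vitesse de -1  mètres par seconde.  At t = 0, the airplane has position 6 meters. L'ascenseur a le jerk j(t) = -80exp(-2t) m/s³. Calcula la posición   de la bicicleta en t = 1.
Tenemos la posición x(t) = -5·t^5 + 2·t^4 + 3·t^3 - 2·t^2 - 2·t. Sustituyendo t = 1: x(1) = -4.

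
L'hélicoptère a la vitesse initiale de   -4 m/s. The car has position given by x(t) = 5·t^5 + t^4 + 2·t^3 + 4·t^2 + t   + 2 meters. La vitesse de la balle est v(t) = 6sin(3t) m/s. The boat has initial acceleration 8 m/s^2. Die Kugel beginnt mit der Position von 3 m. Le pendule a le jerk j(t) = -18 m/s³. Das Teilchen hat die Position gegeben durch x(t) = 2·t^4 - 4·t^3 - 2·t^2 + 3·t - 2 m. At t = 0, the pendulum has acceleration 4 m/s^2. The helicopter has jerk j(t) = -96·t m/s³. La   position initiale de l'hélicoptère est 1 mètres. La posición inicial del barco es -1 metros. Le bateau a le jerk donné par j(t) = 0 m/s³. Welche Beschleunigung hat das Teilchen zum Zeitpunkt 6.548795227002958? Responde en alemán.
Wir müssen unsere Gleichung für die Position x(t) = 2·t^4 - 4·t^3 - 2·t^2 + 3·t - 2 2-mal ableiten. Durch Ableiten von der Position erhalten wir die Geschwindigkeit: v(t) = 8·t^3 - 12·t^2 - 4·t + 3. Die Ableitung von der Geschwindigkeit ergibt die Beschleunigung: a(t) = 24·t^2 - 24·t - 4. Mit a(t) = 24·t^2 - 24·t - 4 und Einsetzen von t = 6.548795227002958, finden wir a = 868.110168757131.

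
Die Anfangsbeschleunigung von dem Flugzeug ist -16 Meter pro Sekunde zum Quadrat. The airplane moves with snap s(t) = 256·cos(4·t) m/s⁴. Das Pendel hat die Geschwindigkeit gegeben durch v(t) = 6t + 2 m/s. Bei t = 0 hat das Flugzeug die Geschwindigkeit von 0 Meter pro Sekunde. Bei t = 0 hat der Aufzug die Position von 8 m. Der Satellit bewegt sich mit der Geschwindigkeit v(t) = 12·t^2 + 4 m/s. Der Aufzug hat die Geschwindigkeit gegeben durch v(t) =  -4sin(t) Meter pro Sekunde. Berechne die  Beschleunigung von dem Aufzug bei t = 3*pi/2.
Wir müssen unsere Gleichung für die Geschwindigkeit v(t) = -4·sin(t) 1-mal ableiten. Die Ableitung von der Geschwindigkeit ergibt die Beschleunigung: a(t) = -4·cos(t). Mit a(t) = -4·cos(t) und Einsetzen von t = 3*pi/2, finden wir a = 0.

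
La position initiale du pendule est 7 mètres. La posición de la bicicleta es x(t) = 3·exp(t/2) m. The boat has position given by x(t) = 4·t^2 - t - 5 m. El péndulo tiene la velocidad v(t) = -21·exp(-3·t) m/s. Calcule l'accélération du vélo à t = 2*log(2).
Pour résoudre ceci, nous devons prendre 2 dérivées de notre équation de la position x(t) = 3·exp(t/2). La dérivée de la position donne la vitesse: v(t) = 3·exp(t/2)/2. La dérivée de la vitesse donne l'accélération: a(t) = 3·exp(t/2)/4. En utilisant a(t) = 3·exp(t/2)/4 et en substituant t = 2*log(2), nous trouvons a = 3/2.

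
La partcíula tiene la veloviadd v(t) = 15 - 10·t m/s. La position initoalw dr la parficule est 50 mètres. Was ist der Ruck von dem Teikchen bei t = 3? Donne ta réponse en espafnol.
Debemos derivar nuestra ecuación de la velocidad v(t) = 15 - 10·t 2 veces. La derivada de la velocidad da la aceleración: a(t) = -10. Tomando d/dt de a(t), encontramos j(t) = 0. Tenemos la sacudida j(t) = 0. Sustituyendo t = 3: j(3) = 0.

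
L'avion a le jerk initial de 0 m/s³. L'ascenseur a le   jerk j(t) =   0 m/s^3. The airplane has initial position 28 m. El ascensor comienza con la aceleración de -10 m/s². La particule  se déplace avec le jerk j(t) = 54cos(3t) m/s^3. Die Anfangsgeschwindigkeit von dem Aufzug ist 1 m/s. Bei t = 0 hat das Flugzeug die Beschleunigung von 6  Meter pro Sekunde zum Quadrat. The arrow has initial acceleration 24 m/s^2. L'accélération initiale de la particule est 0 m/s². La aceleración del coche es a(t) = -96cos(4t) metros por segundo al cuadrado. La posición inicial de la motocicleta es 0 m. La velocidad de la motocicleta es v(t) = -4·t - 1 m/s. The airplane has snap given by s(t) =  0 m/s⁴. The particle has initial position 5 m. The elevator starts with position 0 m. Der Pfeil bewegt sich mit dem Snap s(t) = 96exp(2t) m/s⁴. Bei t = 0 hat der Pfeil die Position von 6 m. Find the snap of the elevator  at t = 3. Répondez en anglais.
To solve this, we need to take 1 derivative of our jerk equation j(t) = 0. Differentiating jerk, we get snap: s(t) = 0. We have snap s(t) = 0. Substituting t = 3: s(3) = 0.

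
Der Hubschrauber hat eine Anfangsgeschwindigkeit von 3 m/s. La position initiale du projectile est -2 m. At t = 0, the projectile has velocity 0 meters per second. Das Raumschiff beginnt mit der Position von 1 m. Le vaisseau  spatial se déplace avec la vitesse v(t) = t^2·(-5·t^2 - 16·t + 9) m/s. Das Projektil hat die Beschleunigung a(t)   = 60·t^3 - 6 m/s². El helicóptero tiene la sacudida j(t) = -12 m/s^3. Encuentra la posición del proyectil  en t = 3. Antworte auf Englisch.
To find the answer, we compute 2 integrals of a(t) = 60·t^3 - 6. The antiderivative of acceleration is velocity. Using v(0) = 0, we get v(t) = 15·t^4 - 6·t. Taking ∫v(t)dt and applying x(0) = -2, we find x(t) = 3·t^5 - 3·t^2 - 2. Using x(t) = 3·t^5 - 3·t^2 - 2 and substituting t = 3, we find x = 700.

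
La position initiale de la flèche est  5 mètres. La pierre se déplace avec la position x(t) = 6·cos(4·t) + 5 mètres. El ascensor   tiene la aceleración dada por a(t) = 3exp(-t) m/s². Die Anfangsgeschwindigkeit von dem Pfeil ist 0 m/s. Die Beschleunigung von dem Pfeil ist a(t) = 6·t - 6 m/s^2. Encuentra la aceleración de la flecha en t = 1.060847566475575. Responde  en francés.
Nous avons l'accélération a(t) = 6·t - 6. En substituant t = 1.060847566475575: a(1.060847566475575) = 0.365085398853450.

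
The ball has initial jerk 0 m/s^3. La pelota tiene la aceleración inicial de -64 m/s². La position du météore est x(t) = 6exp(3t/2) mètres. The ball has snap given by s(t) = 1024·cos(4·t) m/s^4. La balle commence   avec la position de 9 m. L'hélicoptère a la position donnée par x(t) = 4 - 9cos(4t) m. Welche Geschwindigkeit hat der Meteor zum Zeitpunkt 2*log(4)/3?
Um dies zu lösen, müssen wir 1 Ableitung unserer Gleichung für die Position x(t) = 6·exp(3·t/2) nehmen. Mit d/dt von x(t) finden wir v(t) = 9·exp(3·t/2). Wir haben die Geschwindigkeit v(t) = 9·exp(3·t/2). Durch Einsetzen von t = 2*log(4)/3: v(2*log(4)/3) = 36.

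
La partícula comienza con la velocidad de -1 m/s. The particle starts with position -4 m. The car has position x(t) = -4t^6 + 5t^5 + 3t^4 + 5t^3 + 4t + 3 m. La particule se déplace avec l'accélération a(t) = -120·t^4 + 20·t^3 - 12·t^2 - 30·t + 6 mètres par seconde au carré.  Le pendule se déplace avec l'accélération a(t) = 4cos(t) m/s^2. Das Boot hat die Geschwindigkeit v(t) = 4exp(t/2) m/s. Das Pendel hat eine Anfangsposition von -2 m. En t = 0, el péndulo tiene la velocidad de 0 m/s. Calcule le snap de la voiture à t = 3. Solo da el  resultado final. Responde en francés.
Le snap à t = 3 est s = -11088.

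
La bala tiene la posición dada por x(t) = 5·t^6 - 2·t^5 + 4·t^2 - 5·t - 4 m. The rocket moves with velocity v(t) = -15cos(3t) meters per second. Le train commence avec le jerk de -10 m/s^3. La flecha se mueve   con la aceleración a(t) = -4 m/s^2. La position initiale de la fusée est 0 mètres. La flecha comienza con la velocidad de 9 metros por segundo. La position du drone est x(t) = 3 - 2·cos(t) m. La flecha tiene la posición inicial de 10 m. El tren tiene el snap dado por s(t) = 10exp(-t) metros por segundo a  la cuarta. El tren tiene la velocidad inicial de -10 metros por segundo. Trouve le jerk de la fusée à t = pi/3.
Pour résoudre ceci, nous devons prendre 2 dérivées de notre équation de la vitesse v(t) = -15·cos(3·t). En prenant d/dt de v(t), nous trouvons a(t) = 45·sin(3·t). La dérivée de l'accélération donne le jerk: j(t) = 135·cos(3·t). En utilisant j(t) = 135·cos(3·t) et en substituant t = pi/3, nous trouvons j = -135.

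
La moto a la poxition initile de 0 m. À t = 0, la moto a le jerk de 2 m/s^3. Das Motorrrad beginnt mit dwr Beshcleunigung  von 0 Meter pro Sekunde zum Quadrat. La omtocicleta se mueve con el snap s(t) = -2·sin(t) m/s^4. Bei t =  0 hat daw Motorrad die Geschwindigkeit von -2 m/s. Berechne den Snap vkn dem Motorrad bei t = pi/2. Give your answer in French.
De l'équation du snap s(t) = -2·sin(t), nous substituons t = pi/2 pour obtenir s = -2.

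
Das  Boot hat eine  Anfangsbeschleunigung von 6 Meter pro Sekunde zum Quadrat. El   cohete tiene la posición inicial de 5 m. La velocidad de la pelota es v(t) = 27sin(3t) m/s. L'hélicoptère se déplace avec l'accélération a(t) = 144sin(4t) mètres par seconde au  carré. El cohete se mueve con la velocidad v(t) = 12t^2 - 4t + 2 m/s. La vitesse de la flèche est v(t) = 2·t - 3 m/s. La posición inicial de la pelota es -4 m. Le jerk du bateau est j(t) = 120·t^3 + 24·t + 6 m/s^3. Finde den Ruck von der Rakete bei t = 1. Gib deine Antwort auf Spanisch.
Debemos derivar nuestra ecuación de la velocidad v(t) = 12·t^2 - 4·t + 2 2 veces. La derivada de la velocidad da la aceleración: a(t) = 24·t - 4. La derivada de la aceleración da la sacudida: j(t) = 24. Usando j(t) = 24 y sustituyendo t = 1, encontramos j = 24.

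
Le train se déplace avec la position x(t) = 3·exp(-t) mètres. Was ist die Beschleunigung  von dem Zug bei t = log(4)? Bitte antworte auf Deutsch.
Ausgehend von der Position x(t) = 3·exp(-t), nehmen wir 2 Ableitungen. Mit d/dt von x(t) finden wir v(t) = -3·exp(-t). Durch Ableiten von der Geschwindigkeit erhalten wir die Beschleunigung: a(t) = 3·exp(-t). Mit a(t) = 3·exp(-t) und Einsetzen von t = log(4), finden wir a = 3/4.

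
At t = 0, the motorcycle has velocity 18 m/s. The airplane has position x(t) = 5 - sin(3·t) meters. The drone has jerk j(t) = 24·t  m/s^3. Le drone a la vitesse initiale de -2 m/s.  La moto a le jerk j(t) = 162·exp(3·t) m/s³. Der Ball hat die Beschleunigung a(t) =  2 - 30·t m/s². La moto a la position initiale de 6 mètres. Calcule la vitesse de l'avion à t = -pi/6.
Nous devons dériver notre équation de la position x(t) = 5 - sin(3·t) 1 fois. En dérivant la position, nous obtenons la vitesse: v(t) = -3·cos(3·t). Nous avons la vitesse v(t) = -3·cos(3·t). En substituant t = -pi/6: v(-pi/6) = 0.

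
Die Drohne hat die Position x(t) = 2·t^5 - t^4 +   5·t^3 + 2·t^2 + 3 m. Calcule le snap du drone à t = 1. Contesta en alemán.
Wir müssen unsere Gleichung für die Position x(t) = 2·t^5 - t^4 + 5·t^3 + 2·t^2 + 3 4-mal ableiten. Die Ableitung von der Position ergibt die Geschwindigkeit: v(t) = 10·t^4 - 4·t^3 + 15·t^2 + 4·t. Die Ableitung von der Geschwindigkeit ergibt die Beschleunigung: a(t) = 40·t^3 - 12·t^2 + 30·t + 4. Durch Ableiten von der Beschleunigung erhalten wir den Ruck: j(t) = 120·t^2 - 24·t + 30. Durch Ableiten von dem Ruck erhalten wir den Snap: s(t) = 240·t - 24. Wir haben den Snap s(t) = 240·t - 24. Durch Einsetzen von t = 1: s(1) = 216.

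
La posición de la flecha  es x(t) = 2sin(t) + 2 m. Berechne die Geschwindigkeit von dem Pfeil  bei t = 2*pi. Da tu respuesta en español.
Partiendo de la posición x(t) = 2·sin(t) + 2, tomamos 1 derivada. Derivando la posición, obtenemos la velocidad: v(t) = 2·cos(t). Usando v(t) = 2·cos(t) y sustituyendo t = 2*pi, encontramos v = 2.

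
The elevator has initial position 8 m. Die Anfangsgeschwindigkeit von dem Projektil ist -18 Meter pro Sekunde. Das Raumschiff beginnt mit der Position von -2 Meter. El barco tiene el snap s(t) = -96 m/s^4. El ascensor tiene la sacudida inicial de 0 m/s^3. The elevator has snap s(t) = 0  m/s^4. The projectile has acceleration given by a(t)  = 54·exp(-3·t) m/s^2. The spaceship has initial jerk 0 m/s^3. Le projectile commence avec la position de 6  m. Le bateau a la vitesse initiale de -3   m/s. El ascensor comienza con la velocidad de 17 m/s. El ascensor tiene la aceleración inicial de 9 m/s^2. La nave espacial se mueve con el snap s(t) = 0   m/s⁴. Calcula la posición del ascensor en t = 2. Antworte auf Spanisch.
Necesitamos integrar nuestra ecuación del snap s(t) = 0 4 veces. La integral del snap, con j(0) = 0, da la sacudida: j(t) = 0. La integral de la sacudida, con a(0) = 9, da la aceleración: a(t) = 9. Integrando la aceleración y usando la condición inicial v(0) = 17, obtenemos v(t) = 9·t + 17. Tomando ∫v(t)dt y aplicando x(0) = 8, encontramos x(t) = 9·t^2/2 + 17·t + 8. Usando x(t) = 9·t^2/2 + 17·t + 8 y sustituyendo t = 2, encontramos x = 60.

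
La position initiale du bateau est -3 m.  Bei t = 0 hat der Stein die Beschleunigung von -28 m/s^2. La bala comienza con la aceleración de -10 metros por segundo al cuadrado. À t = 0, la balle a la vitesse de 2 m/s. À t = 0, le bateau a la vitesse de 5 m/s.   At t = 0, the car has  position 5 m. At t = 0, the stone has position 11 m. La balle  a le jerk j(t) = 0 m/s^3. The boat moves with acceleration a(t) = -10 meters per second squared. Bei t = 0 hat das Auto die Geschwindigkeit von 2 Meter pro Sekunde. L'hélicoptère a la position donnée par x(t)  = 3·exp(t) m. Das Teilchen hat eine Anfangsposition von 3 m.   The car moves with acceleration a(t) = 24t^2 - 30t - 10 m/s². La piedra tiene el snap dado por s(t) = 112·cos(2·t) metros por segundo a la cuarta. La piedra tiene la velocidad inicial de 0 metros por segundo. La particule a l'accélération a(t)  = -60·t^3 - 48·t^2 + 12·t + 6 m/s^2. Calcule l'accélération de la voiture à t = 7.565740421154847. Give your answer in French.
En utilisant a(t) = 24·t^2 - 30·t - 10 et en substituant t = 7.565740421154847, nous trouvons a = 1136.79806225247.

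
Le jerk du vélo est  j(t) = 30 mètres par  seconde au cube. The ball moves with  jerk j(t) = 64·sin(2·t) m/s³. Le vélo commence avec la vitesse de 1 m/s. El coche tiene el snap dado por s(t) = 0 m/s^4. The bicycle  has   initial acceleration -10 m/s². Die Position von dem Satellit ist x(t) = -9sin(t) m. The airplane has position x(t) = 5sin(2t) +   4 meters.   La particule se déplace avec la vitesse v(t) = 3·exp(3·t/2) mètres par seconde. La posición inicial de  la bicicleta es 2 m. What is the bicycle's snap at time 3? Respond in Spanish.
Para resolver esto, necesitamos tomar 1 derivada de nuestra ecuación de la sacudida j(t) = 30. La derivada de la sacudida da el snap: s(t) = 0. Usando s(t) = 0 y sustituyendo t = 3, encontramos s = 0.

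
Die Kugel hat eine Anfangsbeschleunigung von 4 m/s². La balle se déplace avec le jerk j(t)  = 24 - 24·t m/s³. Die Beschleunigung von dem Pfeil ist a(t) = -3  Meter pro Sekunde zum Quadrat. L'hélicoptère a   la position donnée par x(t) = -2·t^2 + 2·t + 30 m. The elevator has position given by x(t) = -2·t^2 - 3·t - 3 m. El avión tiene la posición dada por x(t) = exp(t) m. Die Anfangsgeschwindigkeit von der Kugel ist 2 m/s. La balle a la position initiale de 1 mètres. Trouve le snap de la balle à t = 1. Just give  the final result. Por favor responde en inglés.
The answer is -24.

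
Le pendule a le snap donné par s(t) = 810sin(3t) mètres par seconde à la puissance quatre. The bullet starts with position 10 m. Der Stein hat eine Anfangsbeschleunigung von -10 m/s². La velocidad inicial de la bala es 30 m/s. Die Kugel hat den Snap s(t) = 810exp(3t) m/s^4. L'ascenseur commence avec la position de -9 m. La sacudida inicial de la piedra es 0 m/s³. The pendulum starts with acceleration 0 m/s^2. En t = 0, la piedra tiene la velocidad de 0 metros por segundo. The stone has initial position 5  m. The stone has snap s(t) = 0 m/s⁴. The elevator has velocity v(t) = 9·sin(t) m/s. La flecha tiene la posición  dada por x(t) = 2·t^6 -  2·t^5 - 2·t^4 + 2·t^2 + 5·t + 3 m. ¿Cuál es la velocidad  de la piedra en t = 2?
Debemos encontrar la integral de nuestra ecuación del snap s(t) = 0 3 veces. Integrando el snap y usando la condición inicial j(0) = 0, obtenemos j(t) = 0. Tomando ∫j(t)dt y aplicando a(0) = -10, encontramos a(t) = -10. La antiderivada de la aceleración, con v(0) = 0, da la velocidad: v(t) = -10·t. Tenemos la velocidad v(t) = -10·t. Sustituyendo t = 2: v(2) = -20.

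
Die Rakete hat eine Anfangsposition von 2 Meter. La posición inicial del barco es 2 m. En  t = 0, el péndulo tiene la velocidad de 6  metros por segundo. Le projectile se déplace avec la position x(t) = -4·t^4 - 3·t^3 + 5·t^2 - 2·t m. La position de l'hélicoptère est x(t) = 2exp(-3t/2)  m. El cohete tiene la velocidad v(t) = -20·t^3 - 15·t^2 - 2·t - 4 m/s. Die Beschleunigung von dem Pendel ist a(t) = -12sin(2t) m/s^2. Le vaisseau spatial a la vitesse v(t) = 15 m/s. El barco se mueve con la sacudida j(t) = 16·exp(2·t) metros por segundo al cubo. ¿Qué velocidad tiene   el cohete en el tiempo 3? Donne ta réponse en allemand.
Aus der Gleichung für die Geschwindigkeit v(t) = -20·t^3 - 15·t^2 - 2·t - 4, setzen wir t = 3 ein und erhalten v = -685.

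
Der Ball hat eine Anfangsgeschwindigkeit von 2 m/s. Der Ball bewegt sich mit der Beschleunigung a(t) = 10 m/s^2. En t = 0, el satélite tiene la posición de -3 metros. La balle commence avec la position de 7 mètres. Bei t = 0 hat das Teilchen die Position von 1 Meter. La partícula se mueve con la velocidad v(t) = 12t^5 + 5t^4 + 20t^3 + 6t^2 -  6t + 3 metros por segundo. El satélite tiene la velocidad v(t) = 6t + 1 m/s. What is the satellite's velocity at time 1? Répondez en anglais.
From the given velocity equation v(t) = 6·t + 1, we substitute t = 1 to get v = 7.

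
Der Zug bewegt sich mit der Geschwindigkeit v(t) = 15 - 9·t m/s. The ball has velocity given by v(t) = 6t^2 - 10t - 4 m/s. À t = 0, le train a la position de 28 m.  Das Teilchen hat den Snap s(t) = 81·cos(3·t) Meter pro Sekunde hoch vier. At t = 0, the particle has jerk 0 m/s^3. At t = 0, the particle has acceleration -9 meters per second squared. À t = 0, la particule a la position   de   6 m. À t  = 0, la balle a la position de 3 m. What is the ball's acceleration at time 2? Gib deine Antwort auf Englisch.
We must differentiate our velocity equation v(t) = 6·t^2 - 10·t - 4 1 time. The derivative of velocity gives acceleration: a(t) = 12·t - 10. Using a(t) = 12·t - 10 and substituting t = 2, we find a = 14.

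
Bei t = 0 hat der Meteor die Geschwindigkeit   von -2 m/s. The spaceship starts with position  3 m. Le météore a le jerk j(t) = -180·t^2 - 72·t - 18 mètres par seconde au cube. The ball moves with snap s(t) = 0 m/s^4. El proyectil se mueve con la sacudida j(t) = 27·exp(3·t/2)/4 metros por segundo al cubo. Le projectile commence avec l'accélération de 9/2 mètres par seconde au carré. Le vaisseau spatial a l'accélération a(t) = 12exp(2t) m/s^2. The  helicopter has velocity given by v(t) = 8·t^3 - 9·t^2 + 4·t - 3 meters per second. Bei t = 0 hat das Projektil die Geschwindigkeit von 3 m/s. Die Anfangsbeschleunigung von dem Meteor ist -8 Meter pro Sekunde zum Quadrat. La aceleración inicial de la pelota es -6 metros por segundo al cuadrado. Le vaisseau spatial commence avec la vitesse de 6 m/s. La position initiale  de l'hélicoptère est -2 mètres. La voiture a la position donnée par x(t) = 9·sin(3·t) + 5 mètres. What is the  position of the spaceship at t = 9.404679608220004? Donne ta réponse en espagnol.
Partiendo de la aceleración a(t) = 12·exp(2·t), tomamos 2 integrales. La antiderivada de la aceleración es la velocidad. Usando v(0) = 6, obtenemos v(t) = 6·exp(2·t). La integral de la velocidad, con x(0) = 3, da la posición: x(t) = 3·exp(2·t). Usando x(t) = 3·exp(2·t) y sustituyendo t = 9.404679608220004, encontramos x = 442509063.685742.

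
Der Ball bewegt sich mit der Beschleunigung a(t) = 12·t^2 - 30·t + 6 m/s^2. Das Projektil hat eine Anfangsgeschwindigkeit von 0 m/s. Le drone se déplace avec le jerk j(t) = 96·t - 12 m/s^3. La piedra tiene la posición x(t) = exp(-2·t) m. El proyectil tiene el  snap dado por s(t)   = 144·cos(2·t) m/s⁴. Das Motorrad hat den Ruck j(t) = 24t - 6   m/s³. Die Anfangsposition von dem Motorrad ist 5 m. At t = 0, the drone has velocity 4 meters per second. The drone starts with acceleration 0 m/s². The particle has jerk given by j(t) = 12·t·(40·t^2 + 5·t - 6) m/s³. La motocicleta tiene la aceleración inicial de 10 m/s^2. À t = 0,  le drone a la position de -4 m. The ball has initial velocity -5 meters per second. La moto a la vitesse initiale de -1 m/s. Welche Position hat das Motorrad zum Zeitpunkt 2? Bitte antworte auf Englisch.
To find the answer, we compute 3 integrals of j(t) = 24·t - 6. Integrating jerk and using the initial condition a(0) = 10, we get a(t) = 12·t^2 - 6·t + 10. Integrating acceleration and using the initial condition v(0) = -1, we get v(t) = 4·t^3 - 3·t^2 + 10·t - 1. The integral of velocity, with x(0) = 5, gives position: x(t) = t^4 - t^3 + 5·t^2 - t + 5. We have position x(t) = t^4 - t^3 + 5·t^2 - t + 5. Substituting t = 2: x(2) = 31.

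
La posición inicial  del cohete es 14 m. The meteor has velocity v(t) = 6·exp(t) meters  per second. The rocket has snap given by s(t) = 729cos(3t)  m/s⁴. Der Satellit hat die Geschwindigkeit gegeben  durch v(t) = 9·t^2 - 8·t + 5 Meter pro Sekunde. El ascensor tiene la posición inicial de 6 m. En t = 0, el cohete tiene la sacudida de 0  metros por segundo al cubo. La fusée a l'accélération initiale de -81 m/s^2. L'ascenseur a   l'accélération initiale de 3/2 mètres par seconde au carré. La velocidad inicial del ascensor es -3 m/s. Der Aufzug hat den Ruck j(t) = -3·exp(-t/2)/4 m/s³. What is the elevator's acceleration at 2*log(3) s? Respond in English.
We need to integrate our jerk equation j(t) = -3·exp(-t/2)/4 1 time. Taking ∫j(t)dt and applying a(0) = 3/2, we find a(t) = 3·exp(-t/2)/2. From the given acceleration equation a(t) = 3·exp(-t/2)/2, we substitute t = 2*log(3) to get a = 1/2.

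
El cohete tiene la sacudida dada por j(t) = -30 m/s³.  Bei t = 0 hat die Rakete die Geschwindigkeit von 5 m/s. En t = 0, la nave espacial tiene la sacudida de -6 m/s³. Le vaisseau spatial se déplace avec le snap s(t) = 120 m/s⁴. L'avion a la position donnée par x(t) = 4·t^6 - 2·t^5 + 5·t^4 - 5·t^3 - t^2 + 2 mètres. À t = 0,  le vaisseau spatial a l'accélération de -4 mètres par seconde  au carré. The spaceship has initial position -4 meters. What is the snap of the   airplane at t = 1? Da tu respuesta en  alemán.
Ausgehend von der Position x(t) = 4·t^6 - 2·t^5 + 5·t^4 - 5·t^3 - t^2 + 2, nehmen wir 4 Ableitungen. Die Ableitung von der Position ergibt die Geschwindigkeit: v(t) = 24·t^5 - 10·t^4 + 20·t^3 - 15·t^2 - 2·t. Die Ableitung von der Geschwindigkeit ergibt die Beschleunigung: a(t) = 120·t^4 - 40·t^3 + 60·t^2 - 30·t - 2. Die Ableitung von der Beschleunigung ergibt den Ruck: j(t) = 480·t^3 - 120·t^2 + 120·t - 30. Durch Ableiten von dem Ruck erhalten wir den Snap: s(t) = 1440·t^2 - 240·t + 120. Wir haben den Snap s(t) = 1440·t^2 - 240·t + 120. Durch Einsetzen von t = 1: s(1) = 1320.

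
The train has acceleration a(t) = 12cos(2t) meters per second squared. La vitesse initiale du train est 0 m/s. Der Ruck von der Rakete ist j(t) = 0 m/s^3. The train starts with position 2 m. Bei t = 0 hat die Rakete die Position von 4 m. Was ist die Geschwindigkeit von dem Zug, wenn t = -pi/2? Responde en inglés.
We must find the integral of our acceleration equation a(t) = 12·cos(2·t) 1 time. Finding the antiderivative of a(t) and using v(0) = 0: v(t) = 6·sin(2·t). From the given velocity equation v(t) = 6·sin(2·t), we substitute t = -pi/2 to get v = 0.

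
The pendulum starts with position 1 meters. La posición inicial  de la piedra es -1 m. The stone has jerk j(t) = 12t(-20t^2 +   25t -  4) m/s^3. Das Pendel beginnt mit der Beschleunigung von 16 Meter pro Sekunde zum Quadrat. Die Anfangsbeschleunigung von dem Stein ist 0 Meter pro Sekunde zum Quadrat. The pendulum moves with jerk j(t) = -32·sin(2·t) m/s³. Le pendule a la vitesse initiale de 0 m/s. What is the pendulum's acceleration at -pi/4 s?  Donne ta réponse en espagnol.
Debemos encontrar la integral de nuestra ecuación de la sacudida j(t) = -32·sin(2·t) 1 vez. Integrando la sacudida y usando la condición inicial a(0) = 16, obtenemos a(t) = 16·cos(2·t). Tenemos la aceleración a(t) = 16·cos(2·t). Sustituyendo t = -pi/4: a(-pi/4) = 0.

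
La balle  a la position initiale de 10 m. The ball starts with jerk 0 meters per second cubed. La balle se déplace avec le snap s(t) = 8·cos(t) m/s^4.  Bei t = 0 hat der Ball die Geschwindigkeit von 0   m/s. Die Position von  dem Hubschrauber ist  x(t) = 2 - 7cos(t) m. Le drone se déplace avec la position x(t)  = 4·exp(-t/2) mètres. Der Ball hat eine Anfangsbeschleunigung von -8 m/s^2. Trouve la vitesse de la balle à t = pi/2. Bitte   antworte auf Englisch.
To solve this, we need to take 3 antiderivatives of our snap equation s(t) = 8·cos(t). The integral of snap is jerk. Using j(0) = 0, we get j(t) = 8·sin(t). The antiderivative of jerk is acceleration. Using a(0) = -8, we get a(t) = -8·cos(t). Taking ∫a(t)dt and applying v(0) = 0, we find v(t) = -8·sin(t). From the given velocity equation v(t) = -8·sin(t), we substitute t = pi/2 to get v = -8.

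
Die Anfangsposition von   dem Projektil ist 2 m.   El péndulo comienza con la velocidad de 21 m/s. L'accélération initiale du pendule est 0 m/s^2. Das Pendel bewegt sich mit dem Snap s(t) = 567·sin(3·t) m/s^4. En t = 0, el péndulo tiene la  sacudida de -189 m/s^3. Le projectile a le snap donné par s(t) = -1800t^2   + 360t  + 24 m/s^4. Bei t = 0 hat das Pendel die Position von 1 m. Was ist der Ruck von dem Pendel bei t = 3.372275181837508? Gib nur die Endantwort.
j(3.372275181837508) = 145.518855675739.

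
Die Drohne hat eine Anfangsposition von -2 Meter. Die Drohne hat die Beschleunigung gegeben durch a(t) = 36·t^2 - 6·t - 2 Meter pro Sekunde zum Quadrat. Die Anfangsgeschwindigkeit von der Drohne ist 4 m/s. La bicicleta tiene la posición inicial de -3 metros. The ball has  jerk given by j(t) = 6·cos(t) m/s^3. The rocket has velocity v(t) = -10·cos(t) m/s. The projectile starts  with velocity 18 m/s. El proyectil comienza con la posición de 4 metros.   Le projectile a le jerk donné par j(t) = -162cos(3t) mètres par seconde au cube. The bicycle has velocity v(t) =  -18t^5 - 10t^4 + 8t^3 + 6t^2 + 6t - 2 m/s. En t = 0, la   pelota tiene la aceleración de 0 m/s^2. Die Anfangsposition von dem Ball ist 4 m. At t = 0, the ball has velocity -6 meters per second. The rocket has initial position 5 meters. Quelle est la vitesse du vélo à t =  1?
En utilisant v(t) = -18·t^5 - 10·t^4 + 8·t^3 + 6·t^2 + 6·t - 2 et en substituant t = 1, nous trouvons v = -10.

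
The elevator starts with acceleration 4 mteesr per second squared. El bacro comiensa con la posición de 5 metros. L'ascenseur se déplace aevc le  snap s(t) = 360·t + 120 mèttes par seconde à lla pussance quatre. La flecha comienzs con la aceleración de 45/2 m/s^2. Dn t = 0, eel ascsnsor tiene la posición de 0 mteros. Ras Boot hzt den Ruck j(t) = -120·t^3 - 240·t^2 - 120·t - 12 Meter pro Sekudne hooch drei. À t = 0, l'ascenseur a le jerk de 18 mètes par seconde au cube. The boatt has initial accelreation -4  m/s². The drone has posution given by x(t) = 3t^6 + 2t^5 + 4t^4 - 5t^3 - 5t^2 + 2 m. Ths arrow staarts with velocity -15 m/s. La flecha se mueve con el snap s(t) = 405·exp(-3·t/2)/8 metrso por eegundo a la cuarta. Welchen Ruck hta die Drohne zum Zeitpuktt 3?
Um dies zu lösen, müssen wir 3 Ableitungen unserer Gleichung für die Position x(t) = 3·t^6 + 2·t^5 + 4·t^4 - 5·t^3 - 5·t^2 + 2 nehmen. Mit d/dt von x(t) finden wir v(t) = 18·t^5 + 10·t^4 + 16·t^3 - 15·t^2 - 10·t. Durch Ableiten von der Geschwindigkeit erhalten wir die Beschleunigung: a(t) = 90·t^4 + 40·t^3 + 48·t^2 - 30·t - 10. Mit d/dt von a(t) finden wir j(t) = 360·t^3 + 120·t^2 + 96·t - 30. Mit j(t) = 360·t^3 + 120·t^2 + 96·t - 30 und Einsetzen von t = 3, finden wir j = 11058.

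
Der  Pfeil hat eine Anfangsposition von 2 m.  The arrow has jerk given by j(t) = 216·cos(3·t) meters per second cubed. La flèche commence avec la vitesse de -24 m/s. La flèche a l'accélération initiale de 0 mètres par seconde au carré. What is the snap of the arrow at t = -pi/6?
Starting from jerk j(t) = 216·cos(3·t), we take 1 derivative. Differentiating jerk, we get snap: s(t) = -648·sin(3·t). From the given snap equation s(t) = -648·sin(3·t), we substitute t = -pi/6 to get s = 648.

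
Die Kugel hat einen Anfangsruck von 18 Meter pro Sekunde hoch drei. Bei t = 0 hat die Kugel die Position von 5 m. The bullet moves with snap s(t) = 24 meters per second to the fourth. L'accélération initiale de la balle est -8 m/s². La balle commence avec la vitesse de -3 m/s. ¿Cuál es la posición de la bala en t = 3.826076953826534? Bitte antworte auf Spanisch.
Necesitamos integrar nuestra ecuación del snap s(t) = 24 4 veces. La integral del snap, con j(0) = 18, da la sacudida: j(t) = 24·t + 18. La antiderivada de la sacudida es la aceleración. Usando a(0) = -8, obtenemos a(t) = 12·t^2 + 18·t - 8. Tomando ∫a(t)dt y aplicando v(0) = -3, encontramos v(t) = 4·t^3 + 9·t^2 - 8·t - 3. La integral de la velocidad es la posición. Usando x(0) = 5, obtenemos x(t) = t^4 + 3·t^3 - 4·t^2 - 3·t + 5. Tenemos la posición x(t) = t^4 + 3·t^3 - 4·t^2 - 3·t + 5. Sustituyendo t = 3.826076953826534: x(3.826076953826534) = 317.290944376067.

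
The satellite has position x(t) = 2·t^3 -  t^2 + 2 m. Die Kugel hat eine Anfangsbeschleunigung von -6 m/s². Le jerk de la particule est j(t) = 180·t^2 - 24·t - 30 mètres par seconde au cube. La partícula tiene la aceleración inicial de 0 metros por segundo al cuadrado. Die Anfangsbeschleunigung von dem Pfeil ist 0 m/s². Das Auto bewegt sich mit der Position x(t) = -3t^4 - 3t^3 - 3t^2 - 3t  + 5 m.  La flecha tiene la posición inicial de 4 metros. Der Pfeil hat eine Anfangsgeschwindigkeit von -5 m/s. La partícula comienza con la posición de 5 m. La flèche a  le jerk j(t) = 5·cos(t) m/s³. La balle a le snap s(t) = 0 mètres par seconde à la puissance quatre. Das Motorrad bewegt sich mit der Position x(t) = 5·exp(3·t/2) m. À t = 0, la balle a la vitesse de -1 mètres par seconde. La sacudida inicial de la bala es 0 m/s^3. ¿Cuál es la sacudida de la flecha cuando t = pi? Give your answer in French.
Nous avons le jerk j(t) = 5·cos(t). En substituant t = pi: j(pi) = -5.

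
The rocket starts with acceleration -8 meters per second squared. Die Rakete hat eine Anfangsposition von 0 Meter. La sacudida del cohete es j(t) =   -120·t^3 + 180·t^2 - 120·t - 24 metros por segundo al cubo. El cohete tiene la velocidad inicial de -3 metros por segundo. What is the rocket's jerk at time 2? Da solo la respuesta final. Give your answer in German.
j(2) = -504.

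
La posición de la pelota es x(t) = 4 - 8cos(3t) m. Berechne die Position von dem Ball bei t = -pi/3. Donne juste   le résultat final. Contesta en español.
x(-pi/3) = 12.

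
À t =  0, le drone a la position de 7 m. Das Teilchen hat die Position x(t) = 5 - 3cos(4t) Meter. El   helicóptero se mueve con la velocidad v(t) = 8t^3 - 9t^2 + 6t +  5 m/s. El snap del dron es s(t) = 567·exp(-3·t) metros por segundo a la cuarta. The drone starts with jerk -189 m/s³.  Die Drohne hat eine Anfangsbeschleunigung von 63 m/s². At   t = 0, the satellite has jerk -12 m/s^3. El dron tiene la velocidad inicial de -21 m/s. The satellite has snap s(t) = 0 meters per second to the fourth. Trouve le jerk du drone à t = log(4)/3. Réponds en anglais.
We need to integrate our snap equation s(t) = 567·exp(-3·t) 1 time. Taking ∫s(t)dt and applying j(0) = -189, we find j(t) = -189·exp(-3·t). From the given jerk equation j(t) = -189·exp(-3·t), we substitute t = log(4)/3 to get j = -189/4.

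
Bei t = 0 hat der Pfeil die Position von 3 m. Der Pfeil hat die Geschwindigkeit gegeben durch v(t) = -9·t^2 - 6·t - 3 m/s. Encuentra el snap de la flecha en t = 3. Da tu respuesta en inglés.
Starting from velocity v(t) = -9·t^2 - 6·t - 3, we take 3 derivatives. Differentiating velocity, we get acceleration: a(t) = -18·t - 6. Taking d/dt of a(t), we find j(t) = -18. Differentiating jerk, we get snap: s(t) = 0. From the given snap equation s(t) = 0, we substitute t = 3 to get s = 0.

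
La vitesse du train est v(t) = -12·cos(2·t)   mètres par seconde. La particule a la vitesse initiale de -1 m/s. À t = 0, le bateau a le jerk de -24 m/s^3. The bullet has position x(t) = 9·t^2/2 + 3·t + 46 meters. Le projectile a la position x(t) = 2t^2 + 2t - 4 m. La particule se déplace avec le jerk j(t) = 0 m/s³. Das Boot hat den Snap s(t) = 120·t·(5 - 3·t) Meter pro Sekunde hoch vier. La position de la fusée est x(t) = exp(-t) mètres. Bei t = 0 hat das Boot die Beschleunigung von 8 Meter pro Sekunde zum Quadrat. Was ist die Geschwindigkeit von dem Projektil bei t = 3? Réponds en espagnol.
Para resolver esto, necesitamos tomar 1 derivada de nuestra ecuación de la posición x(t) = 2·t^2 + 2·t - 4. La derivada de la posición da la velocidad: v(t) = 4·t + 2. De la ecuación de la velocidad v(t) = 4·t + 2, sustituimos t = 3 para obtener v = 14.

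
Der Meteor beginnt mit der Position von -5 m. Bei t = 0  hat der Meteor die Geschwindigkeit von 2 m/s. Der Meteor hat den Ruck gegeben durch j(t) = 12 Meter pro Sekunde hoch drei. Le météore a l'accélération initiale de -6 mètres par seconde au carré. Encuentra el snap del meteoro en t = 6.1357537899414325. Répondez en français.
Nous devons dériver notre équation du jerk j(t) = 12 1 fois. En dérivant le jerk, nous obtenons le snap: s(t) = 0. De l'équation du snap s(t) = 0, nous substituons t = 6.1357537899414325 pour obtenir s = 0.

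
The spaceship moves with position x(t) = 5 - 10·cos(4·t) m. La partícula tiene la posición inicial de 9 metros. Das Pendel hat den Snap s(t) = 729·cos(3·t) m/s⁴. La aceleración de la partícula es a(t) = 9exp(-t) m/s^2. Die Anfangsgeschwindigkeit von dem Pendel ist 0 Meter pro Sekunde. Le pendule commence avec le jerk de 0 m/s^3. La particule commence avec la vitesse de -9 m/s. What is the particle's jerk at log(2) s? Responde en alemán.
Um dies zu lösen, müssen wir 1 Ableitung unserer Gleichung für die Beschleunigung a(t) = 9·exp(-t) nehmen. Mit d/dt von a(t) finden wir j(t) = -9·exp(-t). Mit j(t) = -9·exp(-t) und Einsetzen von t = log(2), finden wir j = -9/2.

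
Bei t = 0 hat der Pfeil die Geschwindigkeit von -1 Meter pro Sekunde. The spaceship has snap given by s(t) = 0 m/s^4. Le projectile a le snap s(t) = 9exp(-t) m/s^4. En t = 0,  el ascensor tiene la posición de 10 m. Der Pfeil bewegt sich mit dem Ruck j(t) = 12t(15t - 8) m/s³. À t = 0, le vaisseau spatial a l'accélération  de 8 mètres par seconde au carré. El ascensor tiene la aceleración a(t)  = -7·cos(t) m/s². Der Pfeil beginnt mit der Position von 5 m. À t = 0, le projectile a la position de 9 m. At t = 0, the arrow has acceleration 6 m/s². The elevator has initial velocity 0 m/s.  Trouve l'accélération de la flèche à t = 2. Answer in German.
Wir müssen die Stammfunktion unserer Gleichung für den Ruck j(t) = 12·t·(15·t - 8) 1-mal finden. Durch Integration von dem Ruck und Verwendung der Anfangsbedingung a(0) = 6, erhalten wir a(t) = 60·t^3 - 48·t^2 + 6. Wir haben die Beschleunigung a(t) = 60·t^3 - 48·t^2 + 6. Durch Einsetzen von t = 2: a(2) = 294.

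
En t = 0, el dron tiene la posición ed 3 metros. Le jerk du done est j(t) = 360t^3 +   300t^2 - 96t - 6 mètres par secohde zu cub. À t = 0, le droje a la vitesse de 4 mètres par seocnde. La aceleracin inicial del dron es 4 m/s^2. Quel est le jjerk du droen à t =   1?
De l'équation du jerk j(t) = 360·t^3 + 300·t^2 - 96·t - 6, nous substituons t = 1 pour obtenir j = 558.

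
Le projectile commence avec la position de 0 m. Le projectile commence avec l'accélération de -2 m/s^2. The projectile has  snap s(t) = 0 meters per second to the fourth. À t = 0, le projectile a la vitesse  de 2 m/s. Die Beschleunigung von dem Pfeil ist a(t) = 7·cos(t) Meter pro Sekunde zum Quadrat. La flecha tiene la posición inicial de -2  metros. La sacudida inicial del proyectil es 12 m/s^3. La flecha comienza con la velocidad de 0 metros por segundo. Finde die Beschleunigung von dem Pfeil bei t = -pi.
Aus der Gleichung für die Beschleunigung a(t) = 7·cos(t), setzen wir t = -pi ein und erhalten a = -7.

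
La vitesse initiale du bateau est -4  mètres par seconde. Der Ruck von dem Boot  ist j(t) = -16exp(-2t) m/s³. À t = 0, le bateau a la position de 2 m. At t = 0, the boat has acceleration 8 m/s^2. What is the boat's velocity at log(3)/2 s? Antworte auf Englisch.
We must find the antiderivative of our jerk equation j(t) = -16·exp(-2·t) 2 times. Finding the integral of j(t) and using a(0) = 8: a(t) = 8·exp(-2·t). Finding the integral of a(t) and using v(0) = -4: v(t) = -4·exp(-2·t). Using v(t) = -4·exp(-2·t) and substituting t = log(3)/2, we find v = -4/3.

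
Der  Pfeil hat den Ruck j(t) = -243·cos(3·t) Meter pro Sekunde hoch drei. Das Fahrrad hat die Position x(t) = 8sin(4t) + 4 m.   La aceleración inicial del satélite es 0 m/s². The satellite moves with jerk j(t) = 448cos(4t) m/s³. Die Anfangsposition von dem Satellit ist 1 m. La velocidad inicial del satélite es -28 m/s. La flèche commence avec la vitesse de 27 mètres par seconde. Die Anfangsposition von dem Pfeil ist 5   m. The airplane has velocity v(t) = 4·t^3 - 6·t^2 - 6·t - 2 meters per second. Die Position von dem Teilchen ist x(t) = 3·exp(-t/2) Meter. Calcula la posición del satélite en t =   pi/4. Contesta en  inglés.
We must find the antiderivative of our jerk equation j(t) = 448·cos(4·t) 3 times. Taking ∫j(t)dt and applying a(0) = 0, we find a(t) = 112·sin(4·t). Taking ∫a(t)dt and applying v(0) = -28, we find v(t) = -28·cos(4·t). Finding the antiderivative of v(t) and using x(0) = 1: x(t) = 1 - 7·sin(4·t). We have position x(t) = 1 - 7·sin(4·t). Substituting t = pi/4: x(pi/4) = 1.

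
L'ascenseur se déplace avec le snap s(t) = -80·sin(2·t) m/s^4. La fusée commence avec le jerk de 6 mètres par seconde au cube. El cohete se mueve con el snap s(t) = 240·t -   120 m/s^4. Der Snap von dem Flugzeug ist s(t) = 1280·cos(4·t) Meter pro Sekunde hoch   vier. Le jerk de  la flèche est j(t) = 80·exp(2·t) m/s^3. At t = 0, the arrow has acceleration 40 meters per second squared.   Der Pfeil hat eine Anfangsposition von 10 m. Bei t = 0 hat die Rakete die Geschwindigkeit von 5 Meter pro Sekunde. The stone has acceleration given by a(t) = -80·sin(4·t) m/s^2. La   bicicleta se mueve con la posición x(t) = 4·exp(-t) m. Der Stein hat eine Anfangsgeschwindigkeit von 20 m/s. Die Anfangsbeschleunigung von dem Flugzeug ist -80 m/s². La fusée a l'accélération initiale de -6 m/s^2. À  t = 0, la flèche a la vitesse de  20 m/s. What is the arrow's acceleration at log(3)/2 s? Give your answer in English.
Starting from jerk j(t) = 80·exp(2·t), we take 1 integral. The antiderivative of jerk, with a(0) = 40, gives acceleration: a(t) = 40·exp(2·t). We have acceleration a(t) = 40·exp(2·t). Substituting t = log(3)/2: a(log(3)/2) = 120.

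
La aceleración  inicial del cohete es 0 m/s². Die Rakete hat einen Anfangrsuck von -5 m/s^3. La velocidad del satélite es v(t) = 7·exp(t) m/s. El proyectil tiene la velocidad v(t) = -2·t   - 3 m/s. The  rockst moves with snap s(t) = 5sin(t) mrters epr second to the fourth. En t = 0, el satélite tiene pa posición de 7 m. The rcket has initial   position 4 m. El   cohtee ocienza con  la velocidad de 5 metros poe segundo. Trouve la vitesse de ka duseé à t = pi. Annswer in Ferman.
Ausgehend von dem Snap s(t) = 5·sin(t), nehmen wir 3 Integrale. Das Integral von dem Snap, mit j(0) = -5, ergibt den Ruck: j(t) = -5·cos(t). Durch Integration von dem Ruck und Verwendung der Anfangsbedingung a(0) = 0, erhalten wir a(t) = -5·sin(t). Mit ∫a(t)dt und Anwendung von v(0) = 5, finden wir v(t) = 5·cos(t). Wir haben die Geschwindigkeit v(t) = 5·cos(t). Durch Einsetzen von t = pi: v(pi) = -5.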